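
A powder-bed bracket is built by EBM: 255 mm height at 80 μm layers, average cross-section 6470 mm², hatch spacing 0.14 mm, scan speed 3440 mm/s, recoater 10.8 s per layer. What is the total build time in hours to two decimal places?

Number of layers: 255 / 0.08 → 3188 (rounded up).
Scan path per layer: 6470 / 0.14 → 46214.3 mm.
Per-layer scan time: 46214.3 / 3440 → 13.4344 s.
Per-layer time: 13.4344 + 10.8 → 24.2344 s.
3188 layers × 24.2344 s/layer = 77259.2672 s, i.e. 21.46 hours.

21.46 hours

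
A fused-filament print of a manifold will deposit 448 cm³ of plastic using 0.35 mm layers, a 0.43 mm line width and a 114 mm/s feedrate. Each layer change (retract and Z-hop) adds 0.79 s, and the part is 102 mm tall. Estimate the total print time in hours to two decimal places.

Extrusion cross-section = 0.35 × 0.43, so 0.1505 mm².
Toolpath length = 448 cm³ / 0.1505 mm² = 448000 / 0.1505 = 2976744.2 mm.
Extrusion time: 2976744.2 / 114 → 26111.8 s.
Number of layers: 102 / 0.35 → 292 (rounded up).
Layer-change overhead: 292 × 0.79 → 230.68 s.
Altogether 26111.8 + 230.68 = 26342.48 s, i.e. 7.32 hours.

7.32 hours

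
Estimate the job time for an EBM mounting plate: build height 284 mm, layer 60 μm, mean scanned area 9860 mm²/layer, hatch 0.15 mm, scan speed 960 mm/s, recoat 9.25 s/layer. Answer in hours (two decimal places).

102.20 hours

Layers = ⌈284/0.06⌉ = 4734.
Scan path per layer: 9860 / 0.15 → 65733.3 mm.
Scan time per layer: 65733.3 / 960 → 68.4722 s.
Layer cycle = 68.4722 + 9.25, so 77.7222 s.
4734 layers × 77.7222 s/layer = 367936.8948 s, i.e. 102.20 hours.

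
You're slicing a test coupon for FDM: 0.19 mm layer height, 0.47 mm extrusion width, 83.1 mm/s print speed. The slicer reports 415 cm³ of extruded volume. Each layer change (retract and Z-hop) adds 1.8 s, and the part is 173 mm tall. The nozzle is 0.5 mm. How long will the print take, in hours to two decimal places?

Bead cross-section: 0.19 × 0.47 → 0.0893 mm².
Toolpath length = 415 cm³ / 0.0893 mm² = 415000 / 0.0893 = 4647256.4 mm.
Print-move time = 4647256.4 / 83.1 = 55923.7 s.
Layer count = ceil(173 / 0.19) = 911.
Z-hop total = 911 × 1.8 = 1639.8 s.
Altogether 55923.7 + 1639.8 = 57563.5 s, i.e. 15.99 hours.

15.99 hours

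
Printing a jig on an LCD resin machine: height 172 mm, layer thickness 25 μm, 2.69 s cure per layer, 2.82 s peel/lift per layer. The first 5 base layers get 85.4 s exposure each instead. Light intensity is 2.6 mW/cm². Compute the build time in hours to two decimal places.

10.65 hours

Layers = ⌈172/0.025⌉ = 6880.
Bottom layers = 5 × (85.4 + 2.82), so 441.1 s.
Remaining layers = 6875 × (2.69 + 2.82), so 37881.25 s.
Sum: 441.1 + 37881.25 = 38322.35 s → 10.65 hours.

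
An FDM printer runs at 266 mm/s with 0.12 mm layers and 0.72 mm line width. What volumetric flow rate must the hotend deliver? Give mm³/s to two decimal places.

22.98

Bead cross-section: 0.12 × 0.72 → 0.0864 mm².
Q = v·A = 266 × 0.0864 = 22.98 mm³/s.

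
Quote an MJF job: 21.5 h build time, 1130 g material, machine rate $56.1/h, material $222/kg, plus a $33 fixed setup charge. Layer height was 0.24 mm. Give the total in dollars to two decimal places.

Time charge: 56.1 × 21.5 → $1206.15.
Material cost = 222 × 1130/1000 = $250.86.
Adding setup: 1206.15 + 250.86 + 33 → $1490.01.

$1490.01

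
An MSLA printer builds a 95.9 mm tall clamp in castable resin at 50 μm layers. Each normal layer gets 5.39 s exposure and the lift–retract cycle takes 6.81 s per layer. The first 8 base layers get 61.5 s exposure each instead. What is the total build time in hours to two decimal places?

6.62 hours

Number of layers: 95.9 / 0.05 → 1918 (rounded up).
Base layers: 8 × (61.5 + 6.81) → 546.48 s.
Normal layers = 1910 × (5.39 + 6.81) = 23302 s.
Total = 546.48 + 23302 = 23848.48 s = 6.62 hours.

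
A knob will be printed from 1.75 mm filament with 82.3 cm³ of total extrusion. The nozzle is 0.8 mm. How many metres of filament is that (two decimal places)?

34.22 m

A = π r² = π × 0.875² = 2.4053 mm².
Length = 82.3 cm³ / 2.4053 mm² = 82300 / 2.4053 = 34216.11 mm = 34.22 m.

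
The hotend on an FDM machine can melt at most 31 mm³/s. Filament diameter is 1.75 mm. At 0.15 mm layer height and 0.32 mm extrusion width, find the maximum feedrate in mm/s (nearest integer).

Extrusion cross-section: 0.15 × 0.32 → 0.048 mm².
Max speed = 31 / 0.048 = 645.83 ≈ 646 mm/s.

646 mm/s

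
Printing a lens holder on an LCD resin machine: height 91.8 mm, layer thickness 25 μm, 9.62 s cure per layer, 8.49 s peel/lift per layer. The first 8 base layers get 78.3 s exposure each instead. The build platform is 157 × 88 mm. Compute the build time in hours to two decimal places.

18.62 hours

Layers = ⌈91.8/0.025⌉ = 3672.
Burn-in layers: 8 × (78.3 + 8.49) → 694.32 s.
Remaining layers: 3664 × (9.62 + 8.49) → 66355.04 s.
Sum: 694.32 + 66355.04 = 67049.36 s → 18.62 hours.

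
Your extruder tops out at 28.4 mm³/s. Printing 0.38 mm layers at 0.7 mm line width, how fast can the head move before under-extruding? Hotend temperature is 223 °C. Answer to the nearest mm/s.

Bead cross-section = 0.38 × 0.7 = 0.266 mm².
v_max = Q/A = 28.4/0.266 = 106.77 mm/s → 107 mm/s.

107 mm/s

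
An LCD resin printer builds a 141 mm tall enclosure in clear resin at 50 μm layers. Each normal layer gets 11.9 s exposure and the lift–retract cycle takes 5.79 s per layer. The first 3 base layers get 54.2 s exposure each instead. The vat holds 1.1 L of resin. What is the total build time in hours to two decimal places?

13.89 hours

Number of layers: 141 / 0.05 → 2820 (rounded up).
Base layers = 3 × (54.2 + 5.79), so 179.97 s.
Normal layers = 2817 × (11.9 + 5.79) = 49832.73 s.
Total = 179.97 + 49832.73 = 50012.7 s = 13.89 hours.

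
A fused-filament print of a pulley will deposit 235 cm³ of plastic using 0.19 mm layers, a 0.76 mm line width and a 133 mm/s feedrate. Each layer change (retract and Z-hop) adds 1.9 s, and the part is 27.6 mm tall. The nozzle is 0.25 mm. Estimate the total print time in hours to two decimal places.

3.48 hours

Line area: 0.19 × 0.76 → 0.1444 mm².
Total extruded path = 235000/0.1444 = 1627423.8 mm.
Time extruding = 1627423.8 / 133, so 12236.3 s.
Layers = ⌈27.6/0.19⌉ = 146.
Layer-change overhead = 146 × 1.9 = 277.4 s.
Altogether 12236.3 + 277.4 = 12513.7 s, i.e. 3.48 hours.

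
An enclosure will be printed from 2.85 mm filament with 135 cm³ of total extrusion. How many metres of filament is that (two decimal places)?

A = π r² = π × 1.425² = 6.3794 mm².
Length = 135 cm³ / 6.3794 mm² = 135000 / 6.3794 = 21161.86 mm = 21.16 m.

21.16 m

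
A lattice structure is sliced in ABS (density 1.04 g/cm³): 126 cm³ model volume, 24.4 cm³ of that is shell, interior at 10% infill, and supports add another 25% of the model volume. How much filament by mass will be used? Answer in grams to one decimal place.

Infill region = 126 − 24.4 = 101.6 cm³.
Infill deposited = 0.10 × 101.6 = 10.16 cm³.
Support = 0.25 × 126 = 31.5 cm³.
Total printed volume = 24.4 + 10.16 + 31.5 = 66.06 cm³.
Mass: 66.06 × 1.04 → 68.7024 g.

68.7 g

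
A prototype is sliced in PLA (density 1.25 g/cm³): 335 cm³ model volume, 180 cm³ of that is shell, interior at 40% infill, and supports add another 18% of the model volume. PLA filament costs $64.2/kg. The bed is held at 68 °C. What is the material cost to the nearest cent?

$24.26

Infill region = 335 − 180 = 155 cm³.
Infill volume: 0.40 × 155 → 62 cm³.
Support = 0.18 × 335 = 60.3 cm³.
Deposited volume: 180 + 62 + 60.3 → 302.3 cm³.
Mass = 302.3 × 1.25 = 377.875 g.
Cost = 377.875 g / 1000 × $64.2/kg = $24.26.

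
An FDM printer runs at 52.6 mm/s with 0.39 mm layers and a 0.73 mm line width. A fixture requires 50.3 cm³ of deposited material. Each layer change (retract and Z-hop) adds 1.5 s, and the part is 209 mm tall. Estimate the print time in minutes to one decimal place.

Line area = 0.39 × 0.73, so 0.2847 mm².
Total extruded path = 50300/0.2847 = 176677.2 mm.
Extrusion time = 176677.2 / 52.6 = 3358.9 s.
Number of layers: 209 / 0.39 → 536 (rounded up).
Non-print overhead = 536 × 1.5 = 804 s.
Altogether 3358.9 + 804 = 4162.9 s, i.e. 69.4 minutes.

69.4 minutes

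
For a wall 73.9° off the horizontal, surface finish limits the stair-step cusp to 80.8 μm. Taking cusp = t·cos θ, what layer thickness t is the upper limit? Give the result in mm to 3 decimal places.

t = h_c / cos θ = 0.0808 / 0.2773 = 0.291 mm.

0.291 mm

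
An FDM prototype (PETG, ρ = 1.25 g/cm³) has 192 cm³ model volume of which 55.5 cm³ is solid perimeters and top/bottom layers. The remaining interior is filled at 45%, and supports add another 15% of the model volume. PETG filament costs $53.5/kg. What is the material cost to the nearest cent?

$9.75

Interior volume = 192 − 55.5, so 136.5 cm³.
Infill deposited = 0.45 × 136.5 = 61.425 cm³.
Support = 0.15 × 192, so 28.8 cm³.
Deposited volume = 55.5 + 61.425 + 28.8 = 145.725 cm³.
Mass: 145.725 × 1.25 → 182.15625 g.
Cost = 182.15625 g / 1000 × $53.5/kg = $9.75.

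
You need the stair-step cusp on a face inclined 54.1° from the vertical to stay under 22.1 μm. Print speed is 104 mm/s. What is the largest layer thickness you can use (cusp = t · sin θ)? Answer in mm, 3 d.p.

Layer height = cusp / sin(54.1°) = 0.0221 / 0.8100 = 0.027 mm.

0.027 mm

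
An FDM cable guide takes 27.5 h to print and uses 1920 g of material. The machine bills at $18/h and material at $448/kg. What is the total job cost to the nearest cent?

Time charge = 18 × 27.5 = $495.00.
Feedstock cost = 448 × 1920/1000 = $860.16.
Job cost: 495.00 + 860.16 = $1355.16.

$1355.16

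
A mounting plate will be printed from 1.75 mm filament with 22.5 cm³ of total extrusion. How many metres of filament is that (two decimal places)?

Filament cross-section = π × (1.75/2)² = 2.4053 mm².
Length = 22.5 cm³ / 2.4053 mm² = 22500 / 2.4053 = 9354.34 mm = 9.35 m.

9.35 m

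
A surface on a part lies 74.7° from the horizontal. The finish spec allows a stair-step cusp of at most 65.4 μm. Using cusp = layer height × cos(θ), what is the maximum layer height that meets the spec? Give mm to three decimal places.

0.248 mm

cos(74.7°) = 0.2639; t_max = 0.0654/0.2639 = 0.248 mm.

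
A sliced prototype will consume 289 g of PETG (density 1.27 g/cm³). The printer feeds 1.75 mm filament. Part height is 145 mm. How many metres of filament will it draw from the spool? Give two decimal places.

Extruded volume: 289/1.27 = 227.5591 cm³ (227559.1 mm³).
A = π r² = π × 0.875² = 2.4053 mm².
Length = 227559.1 / 2.4053 = 94607.37 mm = 94.61 m.

94.61 m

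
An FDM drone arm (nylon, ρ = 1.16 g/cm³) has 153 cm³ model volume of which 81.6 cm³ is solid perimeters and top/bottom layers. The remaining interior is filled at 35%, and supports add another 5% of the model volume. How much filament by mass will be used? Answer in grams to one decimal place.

132.5 g

Volume inside the shell: 153 − 81.6 → 71.4 cm³.
Deposited infill = 0.35 × 71.4 = 24.99 cm³.
Support: 0.05 × 153 → 7.65 cm³.
Deposited volume = 81.6 + 24.99 + 7.65, so 114.24 cm³.
Mass = 114.24 × 1.16 = 132.5184 g.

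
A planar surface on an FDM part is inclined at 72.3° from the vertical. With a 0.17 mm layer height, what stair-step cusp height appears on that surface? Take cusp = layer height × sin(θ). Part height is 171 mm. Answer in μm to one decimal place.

162.0 μm

h_c = t·sin θ = 0.17 × 0.9527 = 0.161959 mm (162.0 μm).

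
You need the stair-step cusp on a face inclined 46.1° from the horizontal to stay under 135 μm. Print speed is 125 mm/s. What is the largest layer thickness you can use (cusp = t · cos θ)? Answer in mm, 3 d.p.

cos(46.1°) = 0.6934; t_max = 0.135/0.6934 = 0.195 mm.

0.195 mm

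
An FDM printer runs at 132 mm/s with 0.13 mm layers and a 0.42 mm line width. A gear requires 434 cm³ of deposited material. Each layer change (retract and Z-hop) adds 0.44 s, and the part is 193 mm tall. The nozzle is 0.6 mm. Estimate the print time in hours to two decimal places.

16.91 hours

Line area: 0.13 × 0.42 → 0.0546 mm².
Path length: 434000 mm³ / 0.0546 mm² → 7948717.9 mm.
Extrusion time: 7948717.9 / 132 → 60217.6 s.
Layers = ⌈193/0.13⌉ = 1485.
Z-hop total = 1485 × 0.44, so 653.4 s.
Altogether 60217.6 + 653.4 = 60871 s, i.e. 16.91 hours.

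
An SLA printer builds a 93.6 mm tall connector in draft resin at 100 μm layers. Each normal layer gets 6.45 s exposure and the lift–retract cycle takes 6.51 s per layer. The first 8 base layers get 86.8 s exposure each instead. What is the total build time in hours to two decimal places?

3.55 hours

Number of layers: 93.6 / 0.1 → 936 (rounded up).
Burn-in layers = 8 × (86.8 + 6.51) = 746.48 s.
Remaining layers = 928 × (6.45 + 6.51) = 12026.88 s.
Sum: 746.48 + 12026.88 = 12773.36 s → 3.55 hours.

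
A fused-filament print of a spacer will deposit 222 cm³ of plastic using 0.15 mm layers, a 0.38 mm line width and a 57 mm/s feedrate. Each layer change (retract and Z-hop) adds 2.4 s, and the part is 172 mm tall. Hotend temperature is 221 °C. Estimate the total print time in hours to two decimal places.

19.74 hours

Line area = 0.15 × 0.38 = 0.057 mm².
Path length: 222000 mm³ / 0.057 mm² → 3894736.8 mm.
Time extruding = 3894736.8 / 57 = 68328.7 s.
Layers = ⌈172/0.15⌉ = 1147.
Z-hop total = 1147 × 2.4, so 2752.8 s.
Total = 68328.7 + 2752.8 = 71081.5 s = 19.74 hours.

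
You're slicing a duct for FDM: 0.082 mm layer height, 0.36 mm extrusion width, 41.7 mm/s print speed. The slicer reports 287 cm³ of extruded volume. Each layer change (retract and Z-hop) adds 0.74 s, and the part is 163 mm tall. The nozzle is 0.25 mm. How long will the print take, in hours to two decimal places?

Line area = 0.082 × 0.36, so 0.02952 mm².
Path length: 287000 mm³ / 0.02952 mm² → 9722222.2 mm.
Print-move time = 9722222.2 / 41.7, so 233146.8 s.
Layers = ⌈163/0.082⌉ = 1988.
Non-print overhead = 1988 × 0.74 = 1471.12 s.
Altogether 233146.8 + 1471.12 = 234617.92 s, i.e. 65.17 hours.

65.17 hours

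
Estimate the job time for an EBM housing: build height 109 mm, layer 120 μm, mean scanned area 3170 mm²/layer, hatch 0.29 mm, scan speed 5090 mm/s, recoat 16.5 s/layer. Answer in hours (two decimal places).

4.71 hours

Number of layers: 109 / 0.12 → 909 (rounded up).
Scan path per layer = 3170 / 0.29 = 10931 mm.
Per-layer scan time: 10931 / 5090 → 2.1475 s.
Time per layer = 2.1475 + 16.5 = 18.6475 s.
Total: 909 × 18.6475 s = 16950.5775 s → 4.71 hours.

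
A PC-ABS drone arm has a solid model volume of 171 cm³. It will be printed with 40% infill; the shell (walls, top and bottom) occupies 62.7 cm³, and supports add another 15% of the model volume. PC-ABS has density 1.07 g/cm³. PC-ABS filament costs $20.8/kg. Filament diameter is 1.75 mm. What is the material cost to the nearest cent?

$2.93

Infill region: 171 − 62.7 → 108.3 cm³.
Infill volume = 0.40 × 108.3, so 43.32 cm³.
Support = 0.15 × 171 = 25.65 cm³.
Deposited volume = 62.7 + 43.32 + 25.65 = 131.67 cm³.
Mass: 131.67 × 1.07 → 140.8869 g.
Cost = 140.8869 g / 1000 × $20.8/kg = $2.93.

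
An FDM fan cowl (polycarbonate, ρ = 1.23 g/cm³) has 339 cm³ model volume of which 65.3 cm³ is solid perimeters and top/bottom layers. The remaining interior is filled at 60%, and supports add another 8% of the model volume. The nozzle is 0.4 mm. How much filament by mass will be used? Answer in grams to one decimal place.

Infill region = 339 − 65.3, so 273.7 cm³.
Infill deposited = 0.60 × 273.7 = 164.22 cm³.
Support = 0.08 × 339 = 27.12 cm³.
Deposited volume = 65.3 + 164.22 + 27.12, so 256.64 cm³.
Mass: 256.64 × 1.23 → 315.6672 g.

315.7 g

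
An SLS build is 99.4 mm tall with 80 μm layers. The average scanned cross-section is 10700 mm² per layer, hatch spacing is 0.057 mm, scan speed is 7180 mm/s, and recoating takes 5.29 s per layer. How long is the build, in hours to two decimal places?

10.85 hours

Layer count = ceil(99.4 / 0.08) = 1243.
Scan path per layer = 10700 / 0.057, so 187719.3 mm.
Laser time per layer = 187719.3 / 7180 = 26.1447 s.
Time per layer = 26.1447 + 5.29 = 31.4347 s.
Total: 1243 × 31.4347 s = 39073.3321 s → 10.85 hours.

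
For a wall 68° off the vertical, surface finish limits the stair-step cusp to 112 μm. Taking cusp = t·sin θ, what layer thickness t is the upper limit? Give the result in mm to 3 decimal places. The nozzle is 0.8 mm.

0.121 mm

sin(68°) = 0.9272; t_max = 0.112/0.9272 = 0.121 mm.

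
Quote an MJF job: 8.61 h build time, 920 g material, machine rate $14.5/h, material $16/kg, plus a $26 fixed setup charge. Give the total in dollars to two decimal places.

Machine-time cost = 14.5 × 8.61 = $124.845.
Material cost: 16 × 920/1000 → $14.72.
Adding setup: 124.845 + 14.72 + 26 → 165.565 ≈ $165.57.

$165.57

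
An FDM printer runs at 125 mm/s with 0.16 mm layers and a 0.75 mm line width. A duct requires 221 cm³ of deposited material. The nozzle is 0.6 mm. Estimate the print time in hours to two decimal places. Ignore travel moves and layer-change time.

4.09 hours

Line area = 0.16 × 0.75, so 0.12 mm².
Total extruded path = 221000/0.12 = 1841666.7 mm.
Time extruding = 1841666.7 / 125, so 14733.3 s.
In the requested units: 14733.3 s = 4.09 hours.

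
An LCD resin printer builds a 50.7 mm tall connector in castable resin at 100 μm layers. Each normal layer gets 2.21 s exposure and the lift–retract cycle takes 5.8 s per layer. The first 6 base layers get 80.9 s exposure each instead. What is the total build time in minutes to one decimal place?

Layers = ⌈50.7/0.1⌉ = 507.
Burn-in layers = 6 × (80.9 + 5.8) = 520.2 s.
Remaining layers: 501 × (2.21 + 5.8) → 4013.01 s.
Sum: 520.2 + 4013.01 = 4533.21 s → 75.6 minutes.

75.6 minutes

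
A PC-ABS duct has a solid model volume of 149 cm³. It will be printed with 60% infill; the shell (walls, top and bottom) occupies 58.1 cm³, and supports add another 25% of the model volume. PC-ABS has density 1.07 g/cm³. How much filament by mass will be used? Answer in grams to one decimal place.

160.4 g

Infill region = 149 − 58.1, so 90.9 cm³.
Infill volume = 0.60 × 90.9, so 54.54 cm³.
Support = 0.25 × 149, so 37.25 cm³.
Total extruded = 58.1 + 54.54 + 37.25, so 149.89 cm³.
Mass = 149.89 × 1.07 = 160.3823 g.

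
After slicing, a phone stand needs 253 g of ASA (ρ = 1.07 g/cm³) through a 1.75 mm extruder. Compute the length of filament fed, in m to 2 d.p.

98.30 m

Extruded volume: 253/1.07 = 236.4486 cm³ (236448.6 mm³).
Cross-section of 1.75 mm filament: π·(1.75/2)² = 2.4053 mm².
Length = 236448.6 / 2.4053 = 98303.16 mm = 98.30 m.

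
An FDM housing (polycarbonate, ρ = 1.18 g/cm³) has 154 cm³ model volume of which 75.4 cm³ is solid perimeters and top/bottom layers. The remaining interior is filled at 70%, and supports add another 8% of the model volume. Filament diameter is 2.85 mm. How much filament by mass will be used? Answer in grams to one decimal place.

168.4 g

Infill region = 154 − 75.4 = 78.6 cm³.
Deposited infill: 0.70 × 78.6 → 55.02 cm³.
Support = 0.08 × 154, so 12.32 cm³.
Deposited volume = 75.4 + 55.02 + 12.32 = 142.74 cm³.
Mass = 142.74 × 1.18, so 168.4332 g.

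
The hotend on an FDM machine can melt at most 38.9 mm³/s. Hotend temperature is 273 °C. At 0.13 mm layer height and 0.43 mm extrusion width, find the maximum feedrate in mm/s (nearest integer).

696 mm/s

A = 0.13 × 0.43 = 0.0559 mm².
v_max = Q/A = 38.9/0.0559 = 695.89 mm/s → 696 mm/s.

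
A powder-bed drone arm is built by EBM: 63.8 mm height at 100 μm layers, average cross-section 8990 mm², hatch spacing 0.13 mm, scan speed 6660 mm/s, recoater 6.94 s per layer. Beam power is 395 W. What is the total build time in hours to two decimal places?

Number of layers: 63.8 / 0.1 → 638 (rounded up).
Hatch length per layer: 8990 / 0.13 → 69153.8 mm.
Scan time per layer = 69153.8 / 6660, so 10.3835 s.
Time per layer = 10.3835 + 6.94, so 17.3235 s.
638 layers × 17.3235 s/layer = 11052.393 s, i.e. 3.07 hours.

3.07 hours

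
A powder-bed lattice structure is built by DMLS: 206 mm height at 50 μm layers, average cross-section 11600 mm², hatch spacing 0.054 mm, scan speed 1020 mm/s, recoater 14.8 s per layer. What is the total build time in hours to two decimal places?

Layer count = ceil(206 / 0.05) = 4120.
Hatch length per layer = 11600 / 0.054, so 214814.8 mm.
Scan time per layer = 214814.8 / 1020 = 210.6027 s.
Per-layer time = 210.6027 + 14.8 = 225.4027 s.
4120 layers × 225.4027 s/layer = 928659.124 s, i.e. 257.96 hours.

257.96 hours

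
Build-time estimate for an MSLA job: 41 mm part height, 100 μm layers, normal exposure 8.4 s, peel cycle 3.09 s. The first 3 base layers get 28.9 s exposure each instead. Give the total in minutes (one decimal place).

Layers = ⌈41/0.1⌉ = 410.
Burn-in layers = 3 × (28.9 + 3.09) = 95.97 s.
Remaining layers = 407 × (8.4 + 3.09), so 4676.43 s.
Sum: 95.97 + 4676.43 = 4772.4 s → 79.5 minutes.

79.5 minutes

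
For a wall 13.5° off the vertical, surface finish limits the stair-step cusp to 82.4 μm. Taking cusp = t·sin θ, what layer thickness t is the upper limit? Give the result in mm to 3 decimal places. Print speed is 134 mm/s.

0.353 mm

Layer height = cusp / sin(13.5°) = 0.0824 / 0.2334 = 0.353 mm.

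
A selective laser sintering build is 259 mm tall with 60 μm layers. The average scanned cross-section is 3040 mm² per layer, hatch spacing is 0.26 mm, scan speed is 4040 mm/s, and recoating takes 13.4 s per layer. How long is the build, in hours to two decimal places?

19.54 hours

Layer count = ceil(259 / 0.06) = 4317.
Per-layer scan distance = 3040 / 0.26, so 11692.3 mm.
Per-layer scan time = 11692.3 / 4040 = 2.8941 s.
Time per layer = 2.8941 + 13.4, so 16.2941 s.
4317 layers × 16.2941 s/layer = 70341.6297 s, i.e. 19.54 hours.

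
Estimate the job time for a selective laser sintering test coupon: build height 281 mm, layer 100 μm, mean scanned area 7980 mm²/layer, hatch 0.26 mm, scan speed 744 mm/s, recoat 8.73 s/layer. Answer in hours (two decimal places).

Layers = ⌈281/0.1⌉ = 2810.
Scan path per layer = 7980 / 0.26 = 30692.3 mm.
Per-layer scan time: 30692.3 / 744 → 41.2531 s.
Per-layer time = 41.2531 + 8.73 = 49.9831 s.
2810 layers × 49.9831 s/layer = 140452.511 s, i.e. 39.01 hours.

39.01 hours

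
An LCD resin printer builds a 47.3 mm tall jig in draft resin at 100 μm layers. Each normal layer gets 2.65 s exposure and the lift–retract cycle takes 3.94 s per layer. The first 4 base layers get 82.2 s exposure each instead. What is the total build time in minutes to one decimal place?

57.3 minutes

Layer count = ceil(47.3 / 0.1) = 473.
Bottom layers = 4 × (82.2 + 3.94) = 344.56 s.
Remaining layers = 469 × (2.65 + 3.94), so 3090.71 s.
Sum: 344.56 + 3090.71 = 3435.27 s → 57.3 minutes.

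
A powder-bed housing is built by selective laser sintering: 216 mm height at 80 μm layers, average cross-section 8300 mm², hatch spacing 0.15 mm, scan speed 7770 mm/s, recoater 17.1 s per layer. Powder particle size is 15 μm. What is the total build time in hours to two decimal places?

18.17 hours

Layer count = ceil(216 / 0.08) = 2700.
Scan path per layer: 8300 / 0.15 → 55333.3 mm.
Per-layer scan time: 55333.3 / 7770 → 7.1214 s.
Time per layer: 7.1214 + 17.1 → 24.2214 s.
Total: 2700 × 24.2214 s = 65397.78 s → 18.17 hours.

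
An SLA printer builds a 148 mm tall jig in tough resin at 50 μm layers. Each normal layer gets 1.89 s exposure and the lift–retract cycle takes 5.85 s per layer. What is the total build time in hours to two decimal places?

6.36 hours

Layers = ⌈148/0.05⌉ = 2960.
Cycle time: 1.89 + 5.85 → 7.74 s.
Build time: 2960 × 7.74 s = 22910.4 s, i.e. 6.36 hours.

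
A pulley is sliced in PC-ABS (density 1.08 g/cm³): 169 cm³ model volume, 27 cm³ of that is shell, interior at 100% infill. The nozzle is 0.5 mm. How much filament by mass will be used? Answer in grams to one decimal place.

Infill region = 169 − 27 = 142 cm³.
Infill deposited: 1.00 × 142 → 142 cm³.
Total extruded = 27 + 142 = 169 cm³.
Mass = 169 × 1.08 = 182.52 g.

182.5 g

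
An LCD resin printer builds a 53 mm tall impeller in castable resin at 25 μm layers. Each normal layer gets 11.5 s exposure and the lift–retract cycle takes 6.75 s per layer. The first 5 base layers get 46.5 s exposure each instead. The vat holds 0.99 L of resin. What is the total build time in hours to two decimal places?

Number of layers: 53 / 0.025 → 2120 (rounded up).
Base layers: 5 × (46.5 + 6.75) → 266.25 s.
Remaining layers: 2115 × (11.5 + 6.75) → 38598.75 s.
Sum: 266.25 + 38598.75 = 38865 s → 10.80 hours.

10.80 hours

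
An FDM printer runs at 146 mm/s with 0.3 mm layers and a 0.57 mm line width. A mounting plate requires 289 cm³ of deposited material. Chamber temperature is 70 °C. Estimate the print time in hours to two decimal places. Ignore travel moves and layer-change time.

Bead cross-section: 0.3 × 0.57 → 0.171 mm².
Total extruded path = 289000/0.171 = 1690058.5 mm.
Time extruding: 1690058.5 / 146 → 11575.7 s.
That's 11575.7 s → 3.22 hours.

3.22 hours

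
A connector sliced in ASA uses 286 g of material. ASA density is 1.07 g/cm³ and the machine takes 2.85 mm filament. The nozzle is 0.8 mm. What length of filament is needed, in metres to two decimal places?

Extruded volume: 286/1.07 = 267.2897 cm³ (267289.7 mm³).
Filament cross-section = π × (2.85/2)² = 6.3794 mm².
L = V/A = 267289.7/6.3794 = 41898.88 mm → 41.90 m.

41.90 m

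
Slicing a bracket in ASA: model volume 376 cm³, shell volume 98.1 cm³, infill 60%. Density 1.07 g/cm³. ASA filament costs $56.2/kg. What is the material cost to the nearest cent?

$15.93

Volume inside the shell = 376 − 98.1, so 277.9 cm³.
Infill volume = 0.60 × 277.9, so 166.74 cm³.
Deposited volume: 98.1 + 166.74 → 264.84 cm³.
Mass: 264.84 × 1.07 → 283.3788 g.
Cost = 283.3788 g / 1000 × $56.2/kg = $15.93.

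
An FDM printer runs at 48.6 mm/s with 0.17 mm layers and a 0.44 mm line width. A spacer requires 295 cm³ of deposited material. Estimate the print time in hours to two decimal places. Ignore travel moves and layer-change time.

22.54 hours

Extrusion cross-section = 0.17 × 0.44 = 0.0748 mm².
Total extruded path = 295000/0.0748 = 3943850.3 mm.
Time extruding = 3943850.3 / 48.6 = 81149.2 s.
81149.2 s = 22.54 hours.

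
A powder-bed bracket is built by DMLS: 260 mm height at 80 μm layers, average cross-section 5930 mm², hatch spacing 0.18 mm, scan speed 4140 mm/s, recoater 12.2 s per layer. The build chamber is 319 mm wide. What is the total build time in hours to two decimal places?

18.20 hours

Layers = ⌈260/0.08⌉ = 3250.
Scan path per layer = 5930 / 0.18, so 32944.4 mm.
Laser time per layer = 32944.4 / 4140 = 7.9576 s.
Time per layer = 7.9576 + 12.2 = 20.1576 s.
Build time = 3250 × 20.1576 = 65512.2 s = 18.20 hours.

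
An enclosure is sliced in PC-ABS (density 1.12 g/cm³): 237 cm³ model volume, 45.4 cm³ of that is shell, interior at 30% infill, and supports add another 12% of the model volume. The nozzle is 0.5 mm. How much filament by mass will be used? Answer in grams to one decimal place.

147.1 g

Volume inside the shell = 237 − 45.4, so 191.6 cm³.
Deposited infill = 0.30 × 191.6, so 57.48 cm³.
Support: 0.12 × 237 → 28.44 cm³.
Total extruded: 45.4 + 57.48 + 28.44 → 131.32 cm³.
Mass: 131.32 × 1.12 → 147.0784 g.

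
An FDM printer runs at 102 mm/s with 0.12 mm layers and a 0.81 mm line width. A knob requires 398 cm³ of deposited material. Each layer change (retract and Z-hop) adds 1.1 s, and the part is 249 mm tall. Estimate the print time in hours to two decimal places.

Extrusion cross-section: 0.12 × 0.81 → 0.0972 mm².
Path length: 398000 mm³ / 0.0972 mm² → 4094650.2 mm.
Extrusion time = 4094650.2 / 102 = 40143.6 s.
Number of layers: 249 / 0.12 → 2075 (rounded up).
Layer-change overhead = 2075 × 1.1, so 2282.5 s.
Total = 40143.6 + 2282.5 = 42426.1 s = 11.79 hours.

11.79 hours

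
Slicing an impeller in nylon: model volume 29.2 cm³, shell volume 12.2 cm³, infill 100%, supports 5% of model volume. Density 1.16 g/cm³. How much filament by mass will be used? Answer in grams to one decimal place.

Infill region: 29.2 − 12.2 → 17 cm³.
Deposited infill: 1.00 × 17 → 17 cm³.
Support = 0.05 × 29.2, so 1.46 cm³.
Total printed volume = 12.2 + 17 + 1.46 = 30.66 cm³.
Mass = 30.66 × 1.16 = 35.5656 g.

35.6 g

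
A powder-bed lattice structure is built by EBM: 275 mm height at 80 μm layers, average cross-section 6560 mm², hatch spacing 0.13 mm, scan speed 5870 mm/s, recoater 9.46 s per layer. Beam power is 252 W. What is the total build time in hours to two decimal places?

Layer count = ceil(275 / 0.08) = 3438.
Hatch length per layer = 6560 / 0.13 = 50461.5 mm.
Per-layer scan time = 50461.5 / 5870 = 8.5965 s.
Per-layer time: 8.5965 + 9.46 → 18.0565 s.
Total: 3438 × 18.0565 s = 62078.247 s → 17.24 hours.

17.24 hours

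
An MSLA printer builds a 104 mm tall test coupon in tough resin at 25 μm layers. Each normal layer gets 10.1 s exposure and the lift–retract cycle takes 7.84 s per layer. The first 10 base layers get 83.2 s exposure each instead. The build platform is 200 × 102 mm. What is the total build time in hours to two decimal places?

Layer count = ceil(104 / 0.025) = 4160.
Base layers: 10 × (83.2 + 7.84) → 910.4 s.
Regular layers = 4150 × (10.1 + 7.84), so 74451 s.
Total = 910.4 + 74451 = 75361.4 s = 20.93 hours.

20.93 hours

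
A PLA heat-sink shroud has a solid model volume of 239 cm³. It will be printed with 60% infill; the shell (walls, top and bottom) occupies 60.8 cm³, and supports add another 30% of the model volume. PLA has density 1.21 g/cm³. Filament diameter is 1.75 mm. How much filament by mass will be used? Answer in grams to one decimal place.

289.7 g

Volume inside the shell = 239 − 60.8 = 178.2 cm³.
Infill deposited = 0.60 × 178.2, so 106.92 cm³.
Support: 0.30 × 239 → 71.7 cm³.
Total extruded: 60.8 + 106.92 + 71.7 → 239.42 cm³.
Mass = 239.42 × 1.21 = 289.6982 g.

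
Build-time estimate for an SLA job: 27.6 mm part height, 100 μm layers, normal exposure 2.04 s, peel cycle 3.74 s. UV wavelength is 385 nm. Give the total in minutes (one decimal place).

26.6 minutes

Layer count = ceil(27.6 / 0.1) = 276.
Cycle time = 2.04 + 3.74 = 5.78 s.
Total = 276 × 5.78 = 1595.28 s = 26.6 minutes.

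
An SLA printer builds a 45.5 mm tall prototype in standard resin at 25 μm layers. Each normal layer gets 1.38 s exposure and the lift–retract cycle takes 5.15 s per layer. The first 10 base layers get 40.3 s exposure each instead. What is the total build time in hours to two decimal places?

Layer count = ceil(45.5 / 0.025) = 1820.
Burn-in layers: 10 × (40.3 + 5.15) → 454.5 s.
Regular layers: 1810 × (1.38 + 5.15) → 11819.3 s.
Sum: 454.5 + 11819.3 = 12273.8 s → 3.41 hours.

3.41 hours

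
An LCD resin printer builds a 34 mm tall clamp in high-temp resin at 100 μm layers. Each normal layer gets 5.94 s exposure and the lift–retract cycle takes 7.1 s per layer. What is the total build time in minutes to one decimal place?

Number of layers: 34 / 0.1 → 340 (rounded up).
Per-layer time = 5.94 + 7.1, so 13.04 s.
Total = 340 × 13.04 = 4433.6 s = 73.9 minutes.

73.9 minutes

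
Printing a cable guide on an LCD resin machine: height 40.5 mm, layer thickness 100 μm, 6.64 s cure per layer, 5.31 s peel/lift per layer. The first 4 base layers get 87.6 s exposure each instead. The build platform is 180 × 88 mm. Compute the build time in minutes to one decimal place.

86.1 minutes

Layer count = ceil(40.5 / 0.1) = 405.
Burn-in layers = 4 × (87.6 + 5.31), so 371.64 s.
Remaining layers = 401 × (6.64 + 5.31) = 4791.95 s.
Sum: 371.64 + 4791.95 = 5163.59 s → 86.1 minutes.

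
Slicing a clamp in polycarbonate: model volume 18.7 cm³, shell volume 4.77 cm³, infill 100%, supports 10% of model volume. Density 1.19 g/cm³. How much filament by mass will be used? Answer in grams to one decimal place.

24.5 g

Infill region: 18.7 − 4.77 → 13.93 cm³.
Deposited infill: 1.00 × 13.93 → 13.93 cm³.
Support = 0.10 × 18.7, so 1.87 cm³.
Total printed volume = 4.77 + 13.93 + 1.87, so 20.57 cm³.
Mass = 20.57 × 1.19, so 24.4783 g.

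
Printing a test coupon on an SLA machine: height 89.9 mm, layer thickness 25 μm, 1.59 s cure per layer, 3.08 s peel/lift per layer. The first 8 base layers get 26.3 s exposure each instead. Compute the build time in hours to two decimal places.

Number of layers: 89.9 / 0.025 → 3596 (rounded up).
Burn-in layers = 8 × (26.3 + 3.08), so 235.04 s.
Regular layers = 3588 × (1.59 + 3.08) = 16755.96 s.
Sum: 235.04 + 16755.96 = 16991 s → 4.72 hours.

4.72 hours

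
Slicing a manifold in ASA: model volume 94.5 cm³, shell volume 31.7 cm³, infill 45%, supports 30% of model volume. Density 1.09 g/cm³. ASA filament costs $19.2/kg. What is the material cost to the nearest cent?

Interior volume: 94.5 − 31.7 → 62.8 cm³.
Deposited infill = 0.45 × 62.8, so 28.26 cm³.
Support = 0.30 × 94.5 = 28.35 cm³.
Total extruded = 31.7 + 28.26 + 28.35 = 88.31 cm³.
Mass = 88.31 × 1.09, so 96.2579 g.
At $19.2/kg: 96.2579/1000 × 19.2 = $1.85.

$1.85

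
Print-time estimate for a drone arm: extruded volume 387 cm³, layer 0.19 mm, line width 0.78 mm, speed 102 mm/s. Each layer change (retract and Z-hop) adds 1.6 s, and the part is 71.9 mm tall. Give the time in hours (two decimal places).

7.28 hours

Bead cross-section = 0.19 × 0.78 = 0.1482 mm².
Path length: 387000 mm³ / 0.1482 mm² → 2611336 mm.
Time extruding = 2611336 / 102 = 25601.3 s.
Layer count = ceil(71.9 / 0.19) = 379.
Non-print overhead = 379 × 1.6 = 606.4 s.
Altogether 25601.3 + 606.4 = 26207.7 s, i.e. 7.28 hours.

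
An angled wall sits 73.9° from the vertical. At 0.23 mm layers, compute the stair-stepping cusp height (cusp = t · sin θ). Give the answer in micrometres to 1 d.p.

h_c = t·sin θ = 0.23 × 0.9608 = 0.220984 mm (221.0 μm).

221.0 μm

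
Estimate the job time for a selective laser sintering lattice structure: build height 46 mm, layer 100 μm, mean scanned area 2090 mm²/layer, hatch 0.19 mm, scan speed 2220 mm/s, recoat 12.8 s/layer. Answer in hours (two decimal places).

Layers = ⌈46/0.1⌉ = 460.
Per-layer scan distance: 2090 / 0.19 → 11000 mm.
Scan time per layer = 11000 / 2220 = 4.955 s.
Time per layer = 4.955 + 12.8, so 17.755 s.
Build time = 460 × 17.755 = 8167.3 s = 2.27 hours.

2.27 hours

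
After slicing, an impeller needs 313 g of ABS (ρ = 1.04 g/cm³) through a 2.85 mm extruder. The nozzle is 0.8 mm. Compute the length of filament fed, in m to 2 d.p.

47.18 m

Volume = 313 g / 1.04 g·cm⁻³ = 300.9615 cm³ = 300961.5 mm³.
Filament cross-section = π × (2.85/2)² = 6.3794 mm².
L = V/A = 300961.5/6.3794 = 47177.09 mm → 47.18 m.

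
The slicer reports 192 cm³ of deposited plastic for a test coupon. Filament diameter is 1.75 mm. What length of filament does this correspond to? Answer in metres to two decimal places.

A = π r² = π × 0.875² = 2.4053 mm².
L = 192000 mm³ / 2.4053 mm² = 79823.72 mm, i.e. 79.82 m.

79.82 m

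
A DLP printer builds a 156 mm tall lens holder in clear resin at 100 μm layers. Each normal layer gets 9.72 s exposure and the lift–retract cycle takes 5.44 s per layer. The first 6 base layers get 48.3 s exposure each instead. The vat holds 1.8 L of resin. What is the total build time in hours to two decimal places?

Layers = ⌈156/0.1⌉ = 1560.
Burn-in layers = 6 × (48.3 + 5.44) = 322.44 s.
Normal layers = 1554 × (9.72 + 5.44), so 23558.64 s.
Sum: 322.44 + 23558.64 = 23881.08 s → 6.63 hours.

6.63 hours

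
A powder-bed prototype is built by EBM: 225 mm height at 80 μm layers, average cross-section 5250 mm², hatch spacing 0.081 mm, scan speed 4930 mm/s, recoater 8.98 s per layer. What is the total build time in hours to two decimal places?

17.29 hours

Layer count = ceil(225 / 0.08) = 2813.
Per-layer scan distance = 5250 / 0.081 = 64814.8 mm.
Per-layer scan time = 64814.8 / 4930 = 13.147 s.
Per-layer time = 13.147 + 8.98 = 22.127 s.
Total: 2813 × 22.127 s = 62243.251 s → 17.29 hours.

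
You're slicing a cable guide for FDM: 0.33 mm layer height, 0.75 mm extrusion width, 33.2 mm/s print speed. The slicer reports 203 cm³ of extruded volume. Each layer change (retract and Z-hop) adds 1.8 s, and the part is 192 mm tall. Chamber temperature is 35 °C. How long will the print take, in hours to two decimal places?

Extrusion cross-section = 0.33 × 0.75, so 0.2475 mm².
Total extruded path = 203000/0.2475 = 820202 mm.
Time extruding = 820202 / 33.2, so 24704.9 s.
Layer count = ceil(192 / 0.33) = 582.
Layer-change overhead = 582 × 1.8 = 1047.6 s.
Total = 24704.9 + 1047.6 = 25752.5 s = 7.15 hours.

7.15 hours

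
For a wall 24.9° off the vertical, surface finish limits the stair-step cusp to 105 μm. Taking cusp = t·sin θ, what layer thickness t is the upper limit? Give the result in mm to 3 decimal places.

0.249 mm

t = h_c / sin θ = 0.105 / 0.4210 = 0.249 mm.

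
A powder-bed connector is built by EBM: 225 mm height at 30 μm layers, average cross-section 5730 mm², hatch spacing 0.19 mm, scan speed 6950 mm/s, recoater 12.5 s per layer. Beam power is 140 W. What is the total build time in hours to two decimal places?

Layer count = ceil(225 / 0.03) = 7500.
Per-layer scan distance = 5730 / 0.19, so 30157.9 mm.
Beam time per layer = 30157.9 / 6950, so 4.3393 s.
Per-layer time = 4.3393 + 12.5 = 16.8393 s.
Total: 7500 × 16.8393 s = 126294.75 s → 35.08 hours.

35.08 hours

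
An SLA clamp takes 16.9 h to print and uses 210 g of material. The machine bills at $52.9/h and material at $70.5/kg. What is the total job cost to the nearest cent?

Time charge = 52.9 × 16.9 = $894.01.
Material cost = 70.5 × 210/1000, so $14.805.
Job cost: 894.01 + 14.805 = 908.815 ≈ $908.82.

$908.82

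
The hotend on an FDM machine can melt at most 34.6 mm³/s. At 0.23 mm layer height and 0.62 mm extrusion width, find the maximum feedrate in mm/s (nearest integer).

A = 0.23 × 0.62, so 0.1426 mm².
Max speed = 34.6 / 0.1426 = 242.64 ≈ 243 mm/s.

243 mm/s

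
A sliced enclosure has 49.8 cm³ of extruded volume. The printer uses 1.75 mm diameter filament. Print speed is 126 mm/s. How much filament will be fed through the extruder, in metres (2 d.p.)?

A = π r² = π × 0.875² = 2.4053 mm².
Length = 49.8 cm³ / 2.4053 mm² = 49800 / 2.4053 = 20704.28 mm = 20.70 m.

20.70 m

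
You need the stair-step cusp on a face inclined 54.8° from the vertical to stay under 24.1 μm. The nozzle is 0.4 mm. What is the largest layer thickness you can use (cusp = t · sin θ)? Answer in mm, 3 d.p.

sin(54.8°) = 0.8171; t_max = 0.0241/0.8171 = 0.029 mm.

0.029 mm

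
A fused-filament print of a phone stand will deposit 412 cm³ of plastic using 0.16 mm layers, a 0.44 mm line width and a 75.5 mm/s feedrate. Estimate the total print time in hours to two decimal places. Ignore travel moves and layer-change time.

21.53 hours

Line area: 0.16 × 0.44 → 0.0704 mm².
Total extruded path = 412000/0.0704 = 5852272.7 mm.
Time extruding = 5852272.7 / 75.5, so 77513.5 s.
Converting: 77513.5 s = 21.53 hours.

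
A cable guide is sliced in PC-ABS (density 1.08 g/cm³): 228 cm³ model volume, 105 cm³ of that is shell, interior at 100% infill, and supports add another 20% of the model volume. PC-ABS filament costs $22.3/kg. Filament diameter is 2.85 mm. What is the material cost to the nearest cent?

$6.59

Infill region: 228 − 105 → 123 cm³.
Infill volume = 1.00 × 123 = 123 cm³.
Support = 0.20 × 228, so 45.6 cm³.
Total extruded: 105 + 123 + 45.6 → 273.6 cm³.
Mass = 273.6 × 1.08 = 295.488 g.
At $22.3/kg: 295.488/1000 × 22.3 = $6.59.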